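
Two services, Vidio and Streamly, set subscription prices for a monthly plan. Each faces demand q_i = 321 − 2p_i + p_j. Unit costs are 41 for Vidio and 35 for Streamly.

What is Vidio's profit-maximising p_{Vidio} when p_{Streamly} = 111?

128.5

Vidio's profit: π = (p_{Vidio} − 41)(321 − 2p_{Vidio} + p_{Streamly}).
∂π/∂p_{Vidio} = 403 − 4p_{Vidio} + p_{Streamly} = 0 ⇒ p_{Vidio} = 100.75 + 0.25p_{Streamly}.
At p_{Streamly} = 111: p_{Vidio} = 100.75 + 0.25·111 = 128.5.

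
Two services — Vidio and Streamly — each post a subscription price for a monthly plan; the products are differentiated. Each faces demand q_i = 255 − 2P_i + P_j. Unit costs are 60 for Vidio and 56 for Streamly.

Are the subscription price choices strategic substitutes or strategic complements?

Vidio's profit: π = (P_{Vidio} − 60)(255 − 2P_{Vidio} + P_{Streamly}).
∂π/∂P_{Vidio} = 375 − 4P_{Vidio} + P_{Streamly} = 0 ⇒ P_{Vidio} = 93.75 + 0.25P_{Streamly}.
The best-response slope dP_{Vidio}/dP_{Streamly} = 0.25 > 0: the reaction function is upward-sloping, so the choices are strategic complements.

strategic complements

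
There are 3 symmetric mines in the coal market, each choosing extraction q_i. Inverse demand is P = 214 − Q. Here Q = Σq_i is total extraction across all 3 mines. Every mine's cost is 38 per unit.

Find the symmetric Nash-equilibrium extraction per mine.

44

A representative mine's profit is π_i = q_i(214 − Q) − 38q_i, with Q = q_i + Σ_{j≠i} q_j.
First-order condition: 176 − 2q_i − Σ_{j≠i} q_j = 0.
Imposing symmetry (q_j = q for all j) turns Σ_{j≠i} q_j into 2q, so 176 = 4q and q = 44.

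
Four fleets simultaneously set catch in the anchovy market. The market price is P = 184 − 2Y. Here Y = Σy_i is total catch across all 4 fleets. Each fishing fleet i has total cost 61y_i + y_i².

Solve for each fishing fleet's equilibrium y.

10.25

A representative fishing fleet's profit is π_i = y_i(184 − 2Y) − 61y_i − y_i², with Y = y_i + Σ_{j≠i} y_j.
First-order condition: 123 − 6y_i − 2Σ_{j≠i} y_j = 0.
In a symmetric equilibrium every fishing fleet chooses the same y, so Σ_{j≠i} y_j = 3y. The condition becomes 123 − 12y = 0, giving y = 123/12 = 10.25.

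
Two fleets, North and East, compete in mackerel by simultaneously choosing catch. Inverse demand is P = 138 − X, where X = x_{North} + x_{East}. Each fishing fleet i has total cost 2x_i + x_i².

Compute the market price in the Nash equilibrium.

Fishing fleet North's profit: π = x_{North}(138 − (x_{North} + x_{East})) − 2x_{North} − x_{North}².
∂π/∂x_{North} = 136 − 4x_{North} − x_{East} = 0, so x_{North} = 34 − 0.25x_{East}.
By symmetry x_{East} = x_{North}; substituting into the reaction function, 1.25x_{North} = 34 and x_{North} = 27.2.
Equilibrium price: P = 138 − 54.4 = 83.6.

83.6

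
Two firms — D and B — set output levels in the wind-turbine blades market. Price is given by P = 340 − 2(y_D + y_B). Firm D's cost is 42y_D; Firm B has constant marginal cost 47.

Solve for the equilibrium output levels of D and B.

Firm D's profit: π = y_D(340 − 2(y_D + y_B)) − 42y_D.
∂π/∂y_D = 298 − 4y_D − 2y_B = 0, so y_D = 74.5 − 0.5y_B.
By the same steps for B: y_B = 73.25 − 0.5y_D.
Plugging y_B into D's best response: y_D = 74.5 − 0.5(73.25 − 0.5y_D) ⇒ 0.75y_D = 37.875, so y_D = 50.5.
Then y_B = 73.25 − 0.5·50.5 = 48.

50.5, 48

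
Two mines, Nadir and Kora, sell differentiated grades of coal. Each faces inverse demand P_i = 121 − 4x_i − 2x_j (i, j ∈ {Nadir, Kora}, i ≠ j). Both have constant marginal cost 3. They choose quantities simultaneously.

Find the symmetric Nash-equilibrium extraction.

Mine Nadir's profit: π = x_{Nadir}(121 − 4x_{Nadir} − 2x_{Kora}) − 3x_{Nadir}.
∂π/∂x_{Nadir} = 118 − 8x_{Nadir} − 2x_{Kora} = 0 ⇒ x_{Nadir} = 14.75 − 0.25x_{Kora}.
By symmetry x_{Kora} = x_{Nadir}; substituting into the reaction function, 1.25x_{Nadir} = 14.75 and x_{Nadir} = 11.8.

11.8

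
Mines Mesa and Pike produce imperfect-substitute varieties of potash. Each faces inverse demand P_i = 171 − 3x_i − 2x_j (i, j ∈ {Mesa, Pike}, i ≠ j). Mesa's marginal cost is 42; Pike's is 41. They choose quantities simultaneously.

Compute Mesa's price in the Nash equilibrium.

90.1875

Mine Mesa's profit: π = x_{Mesa}(171 − 3x_{Mesa} − 2x_{Pike}) − 42x_{Mesa}.
∂π/∂x_{Mesa} = 129 − 6x_{Mesa} − 2x_{Pike} = 0 ⇒ x_{Mesa} = 21.5 − (1/3)x_{Pike}.
Similarly x_{Pike} = 65/3 − (1/3)x_{Mesa}.
Solving the two reaction functions simultaneously: (1 − (−1/3)(−1/3))x_{Mesa} = 21.5 − (1/3)·(65/3), so (8/9)x_{Mesa} = 257/18 and x_{Mesa} = 16.0625.
Then x_{Pike} = 65/3 − (1/3)·16.0625 = 16.3125.
P_{Mesa} = 171 − 3·16.0625 − 2·16.3125 = 90.1875.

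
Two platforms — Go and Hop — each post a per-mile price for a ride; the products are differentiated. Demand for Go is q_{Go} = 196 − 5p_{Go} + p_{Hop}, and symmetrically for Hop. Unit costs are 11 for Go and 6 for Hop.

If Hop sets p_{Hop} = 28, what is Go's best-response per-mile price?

Go's profit: π = (p_{Go} − 11)(196 − 5p_{Go} + p_{Hop}).
∂π/∂p_{Go} = 251 − 10p_{Go} + p_{Hop} = 0 ⇒ p_{Go} = 25.1 + 0.1p_{Hop}.
At p_{Hop} = 28: p_{Go} = 25.1 + 0.1·28 = 27.9.

27.9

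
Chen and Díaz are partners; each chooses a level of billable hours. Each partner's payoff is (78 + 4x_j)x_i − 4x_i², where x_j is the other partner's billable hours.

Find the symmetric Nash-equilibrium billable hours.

19.5

Chen's payoff is (78 + 4x_D)x_C − 4x_C².
∂π/∂x_C = 78 + 4x_D − 8x_C = 0, so x_C = 9.75 + 0.5x_D.
Setting x_C = x_D in the reaction function: x_C = 9.75 + 0.5x_C, so x_C = 9.75 / 0.5 = 19.5.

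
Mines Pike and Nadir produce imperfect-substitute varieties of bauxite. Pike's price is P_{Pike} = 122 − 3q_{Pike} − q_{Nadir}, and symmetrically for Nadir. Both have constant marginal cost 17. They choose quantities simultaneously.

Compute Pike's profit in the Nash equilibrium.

Mine Pike's profit: π = q_{Pike}(122 − 3q_{Pike} − q_{Nadir}) − 17q_{Pike}.
∂π/∂q_{Pike} = 105 − 6q_{Pike} − q_{Nadir} = 0 ⇒ q_{Pike} = 17.5 − (1/6)q_{Nadir}.
The game is symmetric, so in equilibrium q_{Nadir} = q_{Pike}: the reaction function gives (7/6)q_{Pike} = 17.5, hence q_{Pike} = 15.
P_{Pike} = 122 − 3·15 − 15 = 62.
Profit = (62 − 17)·15 = 675.

675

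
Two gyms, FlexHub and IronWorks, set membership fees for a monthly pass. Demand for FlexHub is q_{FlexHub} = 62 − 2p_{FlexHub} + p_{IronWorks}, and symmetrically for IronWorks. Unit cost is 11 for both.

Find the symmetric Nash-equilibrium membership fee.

28

FlexHub's profit: π = (p_{FlexHub} − 11)(62 − 2p_{FlexHub} + p_{IronWorks}).
∂π/∂p_{FlexHub} = 84 − 4p_{FlexHub} + p_{IronWorks} = 0 ⇒ p_{FlexHub} = 21 + 0.25p_{IronWorks}.
Setting p_{FlexHub} = p_{IronWorks} in the reaction function: p_{FlexHub} = 21 + 0.25p_{FlexHub}, so p_{FlexHub} = 21 / 0.75 = 28.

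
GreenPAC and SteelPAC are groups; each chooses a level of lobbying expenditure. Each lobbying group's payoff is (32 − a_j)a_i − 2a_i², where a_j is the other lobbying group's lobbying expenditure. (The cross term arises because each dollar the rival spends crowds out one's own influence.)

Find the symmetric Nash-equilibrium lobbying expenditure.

6.4

GreenPAC's payoff is (32 − a_S)a_G − 2a_G².
∂π/∂a_G = 32 − a_S − 4a_G = 0, so a_G = 8 − 0.25a_S.
Setting a_G = a_S in the reaction function: a_G = 8 − 0.25a_G, so a_G = 8 / 1.25 = 6.4.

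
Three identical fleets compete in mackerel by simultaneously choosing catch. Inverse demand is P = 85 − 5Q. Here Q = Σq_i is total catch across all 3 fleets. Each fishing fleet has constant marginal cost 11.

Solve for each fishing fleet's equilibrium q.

A representative fishing fleet's profit is π_i = q_i(85 − 5Q) − 11q_i, with Q = q_i + Σ_{j≠i} q_j.
First-order condition: 74 − 10q_i − 5Σ_{j≠i} q_j = 0.
With identical fishing fleets, set every q_j = q: then 74 − 10q − 10q = 0, i.e. q = 74/20 = 3.7.

3.7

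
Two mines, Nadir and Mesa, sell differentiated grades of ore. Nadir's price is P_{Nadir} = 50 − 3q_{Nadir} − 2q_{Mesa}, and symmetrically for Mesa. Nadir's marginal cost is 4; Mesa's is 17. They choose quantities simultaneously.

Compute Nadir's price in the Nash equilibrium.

23.6875

Mine Nadir's profit: π = q_{Nadir}(50 − 3q_{Nadir} − 2q_{Mesa}) − 4q_{Nadir}.
∂π/∂q_{Nadir} = 46 − 6q_{Nadir} − 2q_{Mesa} = 0 ⇒ q_{Nadir} = 23/3 − (1/3)q_{Mesa}.
Similarly q_{Mesa} = 5.5 − (1/3)q_{Nadir}.
Plugging q_{Mesa} into Nadir's best response: q_{Nadir} = 23/3 − (1/3)(5.5 − (1/3)q_{Nadir}) ⇒ (8/9)q_{Nadir} = 35/6, so q_{Nadir} = 6.5625.
Then q_{Mesa} = 5.5 − (1/3)·6.5625 = 3.3125.
P_{Nadir} = 50 − 3·6.5625 − 2·3.3125 = 23.6875.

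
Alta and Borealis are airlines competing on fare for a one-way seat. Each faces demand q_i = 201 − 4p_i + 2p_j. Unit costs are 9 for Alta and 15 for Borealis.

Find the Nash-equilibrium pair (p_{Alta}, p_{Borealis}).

40.3, 42.7

Alta's profit: π = (p_{Alta} − 9)(201 − 4p_{Alta} + 2p_{Borealis}).
∂π/∂p_{Alta} = 237 − 8p_{Alta} + 2p_{Borealis} = 0 ⇒ p_{Alta} = 29.625 + 0.25p_{Borealis}.
Similarly p_{Borealis} = 32.625 + 0.25p_{Alta}.
Plugging p_{Borealis} into Alta's best response: p_{Alta} = 29.625 + 0.25(32.625 + 0.25p_{Alta}) ⇒ 0.9375p_{Alta} = 1209/32, so p_{Alta} = 40.3.
Then p_{Borealis} = 32.625 + 0.25·40.3 = 42.7.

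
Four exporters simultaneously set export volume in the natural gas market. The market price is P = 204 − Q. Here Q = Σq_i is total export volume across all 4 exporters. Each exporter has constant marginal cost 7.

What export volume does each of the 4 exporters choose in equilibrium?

39.4

A representative exporter's profit is π_i = q_i(204 − Q) − 7q_i, with Q = q_i + Σ_{j≠i} q_j.
First-order condition: 197 − 2q_i − Σ_{j≠i} q_j = 0.
With identical exporters, set every q_j = q: then 197 − 2q − 3q = 0, i.e. q = 197/5 = 39.4.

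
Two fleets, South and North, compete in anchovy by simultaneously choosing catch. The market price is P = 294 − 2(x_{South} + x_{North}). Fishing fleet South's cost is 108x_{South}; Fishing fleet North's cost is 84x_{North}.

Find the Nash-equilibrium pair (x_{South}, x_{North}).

Fishing fleet South's profit: π = x_{South}(294 − 2(x_{South} + x_{North})) − 108x_{South}.
∂π/∂x_{South} = 186 − 4x_{South} − 2x_{North} = 0, so x_{South} = 46.5 − 0.5x_{North}.
By the same steps for North: x_{North} = 52.5 − 0.5x_{South}.
Plugging x_{North} into South's best response: x_{South} = 46.5 − 0.5(52.5 − 0.5x_{South}) ⇒ 0.75x_{South} = 20.25, so x_{South} = 27.
Then x_{North} = 52.5 − 0.5·27 = 39.

27, 39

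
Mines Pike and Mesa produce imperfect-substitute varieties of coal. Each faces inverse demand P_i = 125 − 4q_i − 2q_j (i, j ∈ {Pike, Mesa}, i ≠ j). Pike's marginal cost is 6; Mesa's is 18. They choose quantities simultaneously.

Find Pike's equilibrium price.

55.2

Mine Pike's profit: π = q_{Pike}(125 − 4q_{Pike} − 2q_{Mesa}) − 6q_{Pike}.
∂π/∂q_{Pike} = 119 − 8q_{Pike} − 2q_{Mesa} = 0 ⇒ q_{Pike} = 14.875 − 0.25q_{Mesa}.
Similarly q_{Mesa} = 13.375 − 0.25q_{Pike}.
Solving the two reaction functions simultaneously: (1 − (−0.25)(−0.25))q_{Pike} = 14.875 − 0.25·13.375, so 0.9375q_{Pike} = 369/32 and q_{Pike} = 12.3.
Then q_{Mesa} = 13.375 − 0.25·12.3 = 10.3.
P_{Pike} = 125 − 4·12.3 − 2·10.3 = 55.2.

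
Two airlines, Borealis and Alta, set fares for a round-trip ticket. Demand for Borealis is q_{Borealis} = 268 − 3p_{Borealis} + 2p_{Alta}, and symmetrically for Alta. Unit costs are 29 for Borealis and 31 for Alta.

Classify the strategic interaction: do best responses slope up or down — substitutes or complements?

strategic complements

Borealis's profit: π = (p_{Borealis} − 29)(268 − 3p_{Borealis} + 2p_{Alta}).
∂π/∂p_{Borealis} = 355 − 6p_{Borealis} + 2p_{Alta} = 0 ⇒ p_{Borealis} = 355/6 + (1/3)p_{Alta}.
The best-response slope dp_{Borealis}/dp_{Alta} = 1/3 > 0: the reaction function is upward-sloping, so the choices are strategic complements.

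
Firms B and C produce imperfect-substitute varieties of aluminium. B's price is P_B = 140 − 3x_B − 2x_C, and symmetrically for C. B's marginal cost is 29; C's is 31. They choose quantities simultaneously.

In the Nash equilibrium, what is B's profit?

Firm B's profit: π = x_B(140 − 3x_B − 2x_C) − 29x_B.
∂π/∂x_B = 111 − 6x_B − 2x_C = 0 ⇒ x_B = 18.5 − (1/3)x_C.
Similarly x_C = 109/6 − (1/3)x_B.
Substituting the second reaction function into the first: x_B = 18.5 − (1/3)(109/6 − (1/3)x_B), which gives (8/9)x_B = 112/9 ⇒ x_B = 14.
Then x_C = 109/6 − (1/3)·14 = 13.5.
P_B = 140 − 3·14 − 2·13.5 = 71.
Profit = (71 − 29)·14 = 588.

588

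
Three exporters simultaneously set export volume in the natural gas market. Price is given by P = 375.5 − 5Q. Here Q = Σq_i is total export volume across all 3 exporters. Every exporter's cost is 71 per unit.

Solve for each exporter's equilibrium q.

15.225

A representative exporter's profit is π_i = q_i(375.5 − 5Q) − 71q_i, with Q = q_i + Σ_{j≠i} q_j.
First-order condition: 304.5 − 10q_i − 5Σ_{j≠i} q_j = 0.
With identical exporters, set every q_j = q: then 304.5 − 10q − 10q = 0, i.e. q = 304.5/20 = 15.225.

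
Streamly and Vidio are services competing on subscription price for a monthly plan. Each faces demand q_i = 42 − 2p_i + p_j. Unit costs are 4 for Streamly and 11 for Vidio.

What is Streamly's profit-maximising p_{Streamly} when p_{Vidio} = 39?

22.25

Streamly's profit: π = (p_{Streamly} − 4)(42 − 2p_{Streamly} + p_{Vidio}).
∂π/∂p_{Streamly} = 50 − 4p_{Streamly} + p_{Vidio} = 0 ⇒ p_{Streamly} = 12.5 + 0.25p_{Vidio}.
At p_{Vidio} = 39: p_{Streamly} = 12.5 + 0.25·39 = 22.25.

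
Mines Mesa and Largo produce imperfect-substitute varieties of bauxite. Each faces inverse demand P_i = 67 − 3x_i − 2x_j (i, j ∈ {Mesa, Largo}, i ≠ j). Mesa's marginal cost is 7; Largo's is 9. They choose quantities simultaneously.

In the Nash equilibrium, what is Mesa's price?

Mine Mesa's profit: π = x_{Mesa}(67 − 3x_{Mesa} − 2x_{Largo}) − 7x_{Mesa}.
∂π/∂x_{Mesa} = 60 − 6x_{Mesa} − 2x_{Largo} = 0 ⇒ x_{Mesa} = 10 − (1/3)x_{Largo}.
Similarly x_{Largo} = 29/3 − (1/3)x_{Mesa}.
Plugging x_{Largo} into Mesa's best response: x_{Mesa} = 10 − (1/3)(29/3 − (1/3)x_{Mesa}) ⇒ (8/9)x_{Mesa} = 61/9, so x_{Mesa} = 7.625.
Then x_{Largo} = 29/3 − (1/3)·7.625 = 7.125.
P_{Mesa} = 67 − 3·7.625 − 2·7.125 = 29.875.

29.875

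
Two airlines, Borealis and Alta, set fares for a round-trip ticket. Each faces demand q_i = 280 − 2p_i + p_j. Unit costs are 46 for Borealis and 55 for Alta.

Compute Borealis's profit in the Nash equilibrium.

12545.28

Borealis's profit: π = (p_{Borealis} − 46)(280 − 2p_{Borealis} + p_{Alta}).
∂π/∂p_{Borealis} = 372 − 4p_{Borealis} + p_{Alta} = 0 ⇒ p_{Borealis} = 93 + 0.25p_{Alta}.
Similarly p_{Alta} = 97.5 + 0.25p_{Borealis}.
Solving the two reaction functions simultaneously: (1 − (0.25)(0.25))p_{Borealis} = 93 + 0.25·97.5, so 0.9375p_{Borealis} = 117.375 and p_{Borealis} = 125.2.
Then p_{Alta} = 97.5 + 0.25·125.2 = 128.8.
q_{Borealis} = 280 − 2·125.2 + 128.8 = 158.4.
Profit = (125.2 − 46)·158.4 = 12545.28.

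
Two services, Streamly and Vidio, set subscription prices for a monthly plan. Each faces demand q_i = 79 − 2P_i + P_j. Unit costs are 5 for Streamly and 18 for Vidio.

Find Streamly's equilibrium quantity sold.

Streamly's profit: π = (P_{Streamly} − 5)(79 − 2P_{Streamly} + P_{Vidio}).
∂π/∂P_{Streamly} = 89 − 4P_{Streamly} + P_{Vidio} = 0 ⇒ P_{Streamly} = 22.25 + 0.25P_{Vidio}.
Similarly P_{Vidio} = 28.75 + 0.25P_{Streamly}.
Substituting the second reaction function into the first: P_{Streamly} = 22.25 + 0.25(28.75 + 0.25P_{Streamly}), which gives 0.9375P_{Streamly} = 29.4375 ⇒ P_{Streamly} = 31.4.
Then P_{Vidio} = 28.75 + 0.25·31.4 = 36.6.
q_{Streamly} = 79 − 2·31.4 + 36.6 = 52.8.

52.8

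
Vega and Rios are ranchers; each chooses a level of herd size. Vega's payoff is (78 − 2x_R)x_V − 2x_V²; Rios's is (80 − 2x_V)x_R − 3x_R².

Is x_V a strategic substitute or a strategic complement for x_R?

Expanding Vega's payoff: 78x_V − 2x_Rx_V − 2x_V².
∂π/∂x_V = 78 − 2x_R − 4x_V = 0, so x_V = 19.5 − 0.5x_R.
The best-response slope dx_V/dx_R = −0.5 < 0: the reaction function is downward-sloping, so the choices are strategic substitutes.

strategic substitutes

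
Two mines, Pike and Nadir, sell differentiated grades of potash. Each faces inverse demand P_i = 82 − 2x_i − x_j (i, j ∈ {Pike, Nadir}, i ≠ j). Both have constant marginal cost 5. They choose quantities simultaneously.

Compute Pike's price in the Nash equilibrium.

35.8

Mine Pike's profit: π = x_{Pike}(82 − 2x_{Pike} − x_{Nadir}) − 5x_{Pike}.
∂π/∂x_{Pike} = 77 − 4x_{Pike} − x_{Nadir} = 0 ⇒ x_{Pike} = 19.25 − 0.25x_{Nadir}.
Setting x_{Pike} = x_{Nadir} in the reaction function: x_{Pike} = 19.25 − 0.25x_{Pike}, so x_{Pike} = 19.25 / 1.25 = 15.4.
P_{Pike} = 82 − 2·15.4 − 15.4 = 35.8.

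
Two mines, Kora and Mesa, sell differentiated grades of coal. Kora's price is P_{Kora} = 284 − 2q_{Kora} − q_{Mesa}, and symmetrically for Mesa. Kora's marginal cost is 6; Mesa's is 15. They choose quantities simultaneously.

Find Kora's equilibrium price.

Mine Kora's profit: π = q_{Kora}(284 − 2q_{Kora} − q_{Mesa}) − 6q_{Kora}.
∂π/∂q_{Kora} = 278 − 4q_{Kora} − q_{Mesa} = 0 ⇒ q_{Kora} = 69.5 − 0.25q_{Mesa}.
Similarly q_{Mesa} = 67.25 − 0.25q_{Kora}.
Solving the two reaction functions simultaneously: (1 − (−0.25)(−0.25))q_{Kora} = 69.5 − 0.25·67.25, so 0.9375q_{Kora} = 52.6875 and q_{Kora} = 56.2.
Then q_{Mesa} = 67.25 − 0.25·56.2 = 53.2.
P_{Kora} = 284 − 2·56.2 − 53.2 = 118.4.

118.4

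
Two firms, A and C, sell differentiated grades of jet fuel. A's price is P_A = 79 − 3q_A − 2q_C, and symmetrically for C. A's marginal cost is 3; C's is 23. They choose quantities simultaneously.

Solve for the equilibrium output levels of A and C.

Firm A's profit: π = q_A(79 − 3q_A − 2q_C) − 3q_A.
∂π/∂q_A = 76 − 6q_A − 2q_C = 0 ⇒ q_A = 38/3 − (1/3)q_C.
Similarly q_C = 28/3 − (1/3)q_A.
Solving the two reaction functions simultaneously: (1 − (−1/3)(−1/3))q_A = 38/3 − (1/3)·(28/3), so (8/9)q_A = 86/9 and q_A = 10.75.
Then q_C = 28/3 − (1/3)·10.75 = 5.75.

10.75, 5.75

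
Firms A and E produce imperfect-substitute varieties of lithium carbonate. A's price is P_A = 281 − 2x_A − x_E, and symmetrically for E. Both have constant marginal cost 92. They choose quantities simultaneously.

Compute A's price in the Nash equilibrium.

Firm A's profit: π = x_A(281 − 2x_A − x_E) − 92x_A.
∂π/∂x_A = 189 − 4x_A − x_E = 0 ⇒ x_A = 47.25 − 0.25x_E.
Setting x_A = x_E in the reaction function: x_A = 47.25 − 0.25x_A, so x_A = 47.25 / 1.25 = 37.8.
P_A = 281 − 2·37.8 − 37.8 = 167.6.

167.6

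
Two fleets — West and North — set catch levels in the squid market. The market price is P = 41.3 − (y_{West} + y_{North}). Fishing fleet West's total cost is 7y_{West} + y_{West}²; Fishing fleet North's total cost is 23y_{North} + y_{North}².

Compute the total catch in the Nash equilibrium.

Fishing fleet West's profit: π = y_{West}(41.3 − (y_{West} + y_{North})) − 7y_{West} − y_{West}².
∂π/∂y_{West} = 34.3 − 4y_{West} − y_{North} = 0, so y_{West} = 8.575 − 0.25y_{North}.
By the same steps for North: y_{North} = 4.575 − 0.25y_{West}.
Substituting the second reaction function into the first: y_{West} = 8.575 − 0.25(4.575 − 0.25y_{West}), which gives 0.9375y_{West} = 1189/160 ⇒ y_{West} = 1189/150.
Then y_{North} = 4.575 − 0.25·(1189/150) = 389/150.
Total catch: 1189/150 + 389/150 = 10.52.

10.52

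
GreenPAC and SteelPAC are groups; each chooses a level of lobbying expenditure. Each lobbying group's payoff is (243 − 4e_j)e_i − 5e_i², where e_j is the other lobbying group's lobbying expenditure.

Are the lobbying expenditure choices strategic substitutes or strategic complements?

GreenPAC's payoff is (243 − 4e_S)e_G − 5e_G².
∂π/∂e_G = 243 − 4e_S − 10e_G = 0, so e_G = 24.3 − 0.4e_S.
The best-response slope de_G/de_S = −0.4 < 0: the reaction function is downward-sloping, so the choices are strategic substitutes.

strategic substitutes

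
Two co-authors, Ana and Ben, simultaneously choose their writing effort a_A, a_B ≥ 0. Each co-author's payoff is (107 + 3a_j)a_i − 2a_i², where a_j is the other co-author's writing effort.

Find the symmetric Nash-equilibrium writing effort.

107

Ana's payoff is (107 + 3a_B)a_A − 2a_A².
∂π/∂a_A = 107 + 3a_B − 4a_A = 0, so a_A = 26.75 + 0.75a_B.
By symmetry a_B = a_A; substituting into the reaction function, 0.25a_A = 26.75 and a_A = 107.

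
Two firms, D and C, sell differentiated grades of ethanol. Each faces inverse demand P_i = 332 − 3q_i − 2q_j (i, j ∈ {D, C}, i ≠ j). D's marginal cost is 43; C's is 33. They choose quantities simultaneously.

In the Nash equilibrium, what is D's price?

Firm D's profit: π = q_D(332 − 3q_D − 2q_C) − 43q_D.
∂π/∂q_D = 289 − 6q_D − 2q_C = 0 ⇒ q_D = 289/6 − (1/3)q_C.
Similarly q_C = 299/6 − (1/3)q_D.
Solving the two reaction functions simultaneously: (1 − (−1/3)(−1/3))q_D = 289/6 − (1/3)·(299/6), so (8/9)q_D = 284/9 and q_D = 35.5.
Then q_C = 299/6 − (1/3)·35.5 = 38.
P_D = 332 − 3·35.5 − 2·38 = 149.5.

149.5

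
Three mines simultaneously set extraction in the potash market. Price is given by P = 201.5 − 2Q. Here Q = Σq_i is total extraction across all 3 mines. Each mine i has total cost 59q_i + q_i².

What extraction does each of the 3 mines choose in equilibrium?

14.25

A representative mine's profit is π_i = q_i(201.5 − 2Q) − 59q_i − q_i², with Q = q_i + Σ_{j≠i} q_j.
First-order condition: 142.5 − 6q_i − 2Σ_{j≠i} q_j = 0.
With identical mines, set every q_j = q: then 142.5 − 6q − 4q = 0, i.e. q = 142.5/10 = 14.25.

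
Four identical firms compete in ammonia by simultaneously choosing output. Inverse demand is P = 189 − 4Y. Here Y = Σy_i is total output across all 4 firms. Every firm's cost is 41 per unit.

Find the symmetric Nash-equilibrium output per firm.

A representative firm's profit is π_i = y_i(189 − 4Y) − 41y_i, with Y = y_i + Σ_{j≠i} y_j.
First-order condition: 148 − 8y_i − 4Σ_{j≠i} y_j = 0.
Imposing symmetry (y_j = y for all j) turns Σ_{j≠i} y_j into 3y, so 148 = 20y and y = 7.4.

7.4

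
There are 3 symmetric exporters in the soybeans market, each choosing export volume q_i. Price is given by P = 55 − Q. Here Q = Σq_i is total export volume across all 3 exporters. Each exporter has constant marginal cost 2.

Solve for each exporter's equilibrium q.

13.25

A representative exporter's profit is π_i = q_i(55 − Q) − 2q_i, with Q = q_i + Σ_{j≠i} q_j.
First-order condition: 53 − 2q_i − Σ_{j≠i} q_j = 0.
In a symmetric equilibrium every exporter chooses the same q, so Σ_{j≠i} q_j = 2q. The condition becomes 53 − 4q = 0, giving q = 53/4 = 13.25.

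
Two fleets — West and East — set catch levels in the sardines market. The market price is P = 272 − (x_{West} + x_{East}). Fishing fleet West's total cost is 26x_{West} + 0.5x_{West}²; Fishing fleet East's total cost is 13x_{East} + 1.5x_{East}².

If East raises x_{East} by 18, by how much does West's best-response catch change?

-6

Fishing fleet West's profit: π = x_{West}(272 − (x_{West} + x_{East})) − 26x_{West} − 0.5x_{West}².
∂π/∂x_{West} = 246 − 3x_{West} − x_{East} = 0, so x_{West} = 82 − (1/3)x_{East}.
The reaction-function slope is −1/3, so an 18-unit rise in x_{East} moves x_{West} by −1/3 × 18 = −6. West's best response falls — the actions are strategic substitutes.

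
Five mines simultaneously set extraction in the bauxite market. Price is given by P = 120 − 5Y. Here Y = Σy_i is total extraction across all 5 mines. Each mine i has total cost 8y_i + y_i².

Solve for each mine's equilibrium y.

3.5

A representative mine's profit is π_i = y_i(120 − 5Y) − 8y_i − y_i², with Y = y_i + Σ_{j≠i} y_j.
First-order condition: 112 − 12y_i − 5Σ_{j≠i} y_j = 0.
Imposing symmetry (y_j = y for all j) turns Σ_{j≠i} y_j into 4y, so 112 = 32y and y = 3.5.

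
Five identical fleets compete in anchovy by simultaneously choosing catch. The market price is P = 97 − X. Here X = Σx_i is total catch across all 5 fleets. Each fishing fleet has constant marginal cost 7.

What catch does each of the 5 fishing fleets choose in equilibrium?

A representative fishing fleet's profit is π_i = x_i(97 − X) − 7x_i, with X = x_i + Σ_{j≠i} x_j.
First-order condition: 90 − 2x_i − Σ_{j≠i} x_j = 0.
Imposing symmetry (x_j = x for all j) turns Σ_{j≠i} x_j into 4x, so 90 = 6x and x = 15.

15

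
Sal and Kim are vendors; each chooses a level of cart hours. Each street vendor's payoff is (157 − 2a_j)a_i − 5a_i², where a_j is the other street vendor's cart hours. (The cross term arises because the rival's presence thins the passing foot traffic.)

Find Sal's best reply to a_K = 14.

Sal's payoff is (157 − 2a_K)a_S − 5a_S².
∂π/∂a_S = 157 − 2a_K − 10a_S = 0, so a_S = 15.7 − 0.2a_K.
At a_K = 14: a_S = 15.7 − 0.2·14 = 12.9.

12.9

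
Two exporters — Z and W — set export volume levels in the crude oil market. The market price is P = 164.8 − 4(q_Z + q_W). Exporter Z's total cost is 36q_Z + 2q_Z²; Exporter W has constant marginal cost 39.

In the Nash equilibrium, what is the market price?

88.72

Exporter Z's profit: π = q_Z(164.8 − 4(q_Z + q_W)) − 36q_Z − 2q_Z².
∂π/∂q_Z = 128.8 − 12q_Z − 4q_W = 0, so q_Z = 161/15 − (1/3)q_W.
For W: ∂π/∂q_W = 125.8 − 8q_W − 4q_Z = 0 ⇒ q_W = 15.725 − 0.5q_Z.
Solving the two reaction functions simultaneously: (1 − (−1/3)(−0.5))q_Z = 161/15 − (1/3)·15.725, so (5/6)q_Z = 659/120 and q_Z = 6.59.
Then q_W = 15.725 − 0.5·6.59 = 12.43.
Equilibrium price: P = 164.8 − 4·19.02 = 88.72.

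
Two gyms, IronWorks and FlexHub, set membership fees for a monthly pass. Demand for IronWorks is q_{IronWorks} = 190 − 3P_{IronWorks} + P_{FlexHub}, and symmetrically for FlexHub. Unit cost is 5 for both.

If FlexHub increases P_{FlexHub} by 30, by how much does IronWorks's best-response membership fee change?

IronWorks's profit: π = (P_{IronWorks} − 5)(190 − 3P_{IronWorks} + P_{FlexHub}).
∂π/∂P_{IronWorks} = 205 − 6P_{IronWorks} + P_{FlexHub} = 0 ⇒ P_{IronWorks} = 205/6 + (1/6)P_{FlexHub}.
The reaction-function slope is 1/6, so a 30-unit rise in P_{FlexHub} moves P_{IronWorks} by 1/6 × 30 = 5. IronWorks's best response rises — the actions are strategic complements.

5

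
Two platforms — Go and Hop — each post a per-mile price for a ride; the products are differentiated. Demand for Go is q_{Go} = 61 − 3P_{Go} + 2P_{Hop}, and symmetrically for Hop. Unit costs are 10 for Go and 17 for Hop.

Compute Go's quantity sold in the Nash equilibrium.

Go's profit: π = (P_{Go} − 10)(61 − 3P_{Go} + 2P_{Hop}).
∂π/∂P_{Go} = 91 − 6P_{Go} + 2P_{Hop} = 0 ⇒ P_{Go} = 91/6 + (1/3)P_{Hop}.
Similarly P_{Hop} = 56/3 + (1/3)P_{Go}.
Substituting the second reaction function into the first: P_{Go} = 91/6 + (1/3)(56/3 + (1/3)P_{Go}), which gives (8/9)P_{Go} = 385/18 ⇒ P_{Go} = 24.0625.
Then P_{Hop} = 56/3 + (1/3)·24.0625 = 26.6875.
q_{Go} = 61 − 3·24.0625 + 2·26.6875 = 42.1875.

42.1875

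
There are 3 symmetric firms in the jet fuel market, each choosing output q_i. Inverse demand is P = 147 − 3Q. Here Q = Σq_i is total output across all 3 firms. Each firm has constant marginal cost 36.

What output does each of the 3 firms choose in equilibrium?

A representative firm's profit is π_i = q_i(147 − 3Q) − 36q_i, with Q = q_i + Σ_{j≠i} q_j.
First-order condition: 111 − 6q_i − 3Σ_{j≠i} q_j = 0.
With identical firms, set every q_j = q: then 111 − 6q − 6q = 0, i.e. q = 111/12 = 9.25.

9.25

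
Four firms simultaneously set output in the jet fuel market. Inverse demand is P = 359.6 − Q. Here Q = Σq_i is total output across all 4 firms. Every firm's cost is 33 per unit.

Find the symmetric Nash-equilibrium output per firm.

65.32

A representative firm's profit is π_i = q_i(359.6 − Q) − 33q_i, with Q = q_i + Σ_{j≠i} q_j.
First-order condition: 326.6 − 2q_i − Σ_{j≠i} q_j = 0.
In a symmetric equilibrium every firm chooses the same q, so Σ_{j≠i} q_j = 3q. The condition becomes 326.6 − 5q = 0, giving q = 326.6/5 = 65.32.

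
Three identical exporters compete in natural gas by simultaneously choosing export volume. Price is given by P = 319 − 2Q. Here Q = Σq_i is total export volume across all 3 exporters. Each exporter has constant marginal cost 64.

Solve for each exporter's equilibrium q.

31.875

A representative exporter's profit is π_i = q_i(319 − 2Q) − 64q_i, with Q = q_i + Σ_{j≠i} q_j.
First-order condition: 255 − 4q_i − 2Σ_{j≠i} q_j = 0.
Imposing symmetry (q_j = q for all j) turns Σ_{j≠i} q_j into 2q, so 255 = 8q and q = 31.875.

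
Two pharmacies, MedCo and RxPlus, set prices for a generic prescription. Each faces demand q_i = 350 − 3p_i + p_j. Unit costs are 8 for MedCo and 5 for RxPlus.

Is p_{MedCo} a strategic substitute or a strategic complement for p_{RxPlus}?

MedCo's profit: π = (p_{MedCo} − 8)(350 − 3p_{MedCo} + p_{RxPlus}).
∂π/∂p_{MedCo} = 374 − 6p_{MedCo} + p_{RxPlus} = 0 ⇒ p_{MedCo} = 187/3 + (1/6)p_{RxPlus}.
The best-response slope dp_{MedCo}/dp_{RxPlus} = 1/6 > 0: the reaction function is upward-sloping, so the choices are strategic complements.

strategic complements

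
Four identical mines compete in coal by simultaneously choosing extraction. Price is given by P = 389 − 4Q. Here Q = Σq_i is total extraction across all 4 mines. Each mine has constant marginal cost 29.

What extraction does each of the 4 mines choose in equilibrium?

18

A representative mine's profit is π_i = q_i(389 − 4Q) − 29q_i, with Q = q_i + Σ_{j≠i} q_j.
First-order condition: 360 − 8q_i − 4Σ_{j≠i} q_j = 0.
With identical mines, set every q_j = q: then 360 − 8q − 12q = 0, i.e. q = 360/20 = 18.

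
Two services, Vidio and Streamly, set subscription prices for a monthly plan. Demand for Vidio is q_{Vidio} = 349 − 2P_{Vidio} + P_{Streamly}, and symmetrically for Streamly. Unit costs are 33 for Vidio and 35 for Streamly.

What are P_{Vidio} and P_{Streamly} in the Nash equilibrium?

138.6, 139.4

Vidio's profit: π = (P_{Vidio} − 33)(349 − 2P_{Vidio} + P_{Streamly}).
∂π/∂P_{Vidio} = 415 − 4P_{Vidio} + P_{Streamly} = 0 ⇒ P_{Vidio} = 103.75 + 0.25P_{Streamly}.
Similarly P_{Streamly} = 104.75 + 0.25P_{Vidio}.
Solving the two reaction functions simultaneously: (1 − (0.25)(0.25))P_{Vidio} = 103.75 + 0.25·104.75, so 0.9375P_{Vidio} = 129.9375 and P_{Vidio} = 138.6.
Then P_{Streamly} = 104.75 + 0.25·138.6 = 139.4.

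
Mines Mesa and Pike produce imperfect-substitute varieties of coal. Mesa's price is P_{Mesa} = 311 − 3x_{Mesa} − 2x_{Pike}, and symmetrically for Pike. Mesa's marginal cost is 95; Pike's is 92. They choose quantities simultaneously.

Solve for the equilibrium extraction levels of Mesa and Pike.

26.8125, 27.5625

Mine Mesa's profit: π = x_{Mesa}(311 − 3x_{Mesa} − 2x_{Pike}) − 95x_{Mesa}.
∂π/∂x_{Mesa} = 216 − 6x_{Mesa} − 2x_{Pike} = 0 ⇒ x_{Mesa} = 36 − (1/3)x_{Pike}.
Similarly x_{Pike} = 36.5 − (1/3)x_{Mesa}.
Solving the two reaction functions simultaneously: (1 − (−1/3)(−1/3))x_{Mesa} = 36 − (1/3)·36.5, so (8/9)x_{Mesa} = 143/6 and x_{Mesa} = 26.8125.
Then x_{Pike} = 36.5 − (1/3)·26.8125 = 27.5625.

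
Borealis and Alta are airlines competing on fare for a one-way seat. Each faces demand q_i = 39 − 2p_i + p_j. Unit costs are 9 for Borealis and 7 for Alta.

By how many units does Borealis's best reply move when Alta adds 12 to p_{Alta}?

Borealis's profit: π = (p_{Borealis} − 9)(39 − 2p_{Borealis} + p_{Alta}).
∂π/∂p_{Borealis} = 57 − 4p_{Borealis} + p_{Alta} = 0 ⇒ p_{Borealis} = 14.25 + 0.25p_{Alta}.
The reaction-function slope is 0.25, so a 12-unit rise in p_{Alta} moves p_{Borealis} by 0.25 × 12 = 3. Borealis's best response rises — the actions are strategic complements.

3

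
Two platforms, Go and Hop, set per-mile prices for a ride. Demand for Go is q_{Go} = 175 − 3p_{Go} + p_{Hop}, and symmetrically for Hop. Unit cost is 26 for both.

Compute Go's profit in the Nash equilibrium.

1815.48

Go's profit: π = (p_{Go} − 26)(175 − 3p_{Go} + p_{Hop}).
∂π/∂p_{Go} = 253 − 6p_{Go} + p_{Hop} = 0 ⇒ p_{Go} = 253/6 + (1/6)p_{Hop}.
By symmetry p_{Hop} = p_{Go}; substituting into the reaction function, (5/6)p_{Go} = 253/6 and p_{Go} = 50.6.
q_{Go} = 175 − 3·50.6 + 50.6 = 73.8.
Profit = (50.6 − 26)·73.8 = 1815.48.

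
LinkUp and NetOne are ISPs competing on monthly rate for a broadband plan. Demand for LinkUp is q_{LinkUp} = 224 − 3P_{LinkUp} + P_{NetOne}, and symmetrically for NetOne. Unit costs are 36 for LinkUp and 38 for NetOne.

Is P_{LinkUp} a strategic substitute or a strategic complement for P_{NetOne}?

strategic complements

LinkUp's profit: π = (P_{LinkUp} − 36)(224 − 3P_{LinkUp} + P_{NetOne}).
∂π/∂P_{LinkUp} = 332 − 6P_{LinkUp} + P_{NetOne} = 0 ⇒ P_{LinkUp} = 166/3 + (1/6)P_{NetOne}.
The best-response slope dP_{LinkUp}/dP_{NetOne} = 1/6 > 0: the reaction function is upward-sloping, so the choices are strategic complements.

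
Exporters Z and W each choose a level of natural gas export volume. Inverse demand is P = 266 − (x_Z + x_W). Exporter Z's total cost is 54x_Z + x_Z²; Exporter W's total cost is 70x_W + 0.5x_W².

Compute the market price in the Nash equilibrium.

174

Exporter Z's profit: π = x_Z(266 − (x_Z + x_W)) − 54x_Z − x_Z².
∂π/∂x_Z = 212 − 4x_Z − x_W = 0, so x_Z = 53 − 0.25x_W.
For W: ∂π/∂x_W = 196 − 3x_W − x_Z = 0 ⇒ x_W = 196/3 − (1/3)x_Z.
Solving the two reaction functions simultaneously: (1 − (−0.25)(−1/3))x_Z = 53 − 0.25·(196/3), so (11/12)x_Z = 110/3 and x_Z = 40.
Then x_W = 196/3 − (1/3)·40 = 52.
Equilibrium price: P = 266 − 92 = 174.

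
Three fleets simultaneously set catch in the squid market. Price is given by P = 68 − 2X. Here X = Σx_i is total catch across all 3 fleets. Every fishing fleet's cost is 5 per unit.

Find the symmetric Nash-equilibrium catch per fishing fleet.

A representative fishing fleet's profit is π_i = x_i(68 − 2X) − 5x_i, with X = x_i + Σ_{j≠i} x_j.
First-order condition: 63 − 4x_i − 2Σ_{j≠i} x_j = 0.
With identical fishing fleets, set every x_j = x: then 63 − 4x − 4x = 0, i.e. x = 63/8 = 7.875.

7.875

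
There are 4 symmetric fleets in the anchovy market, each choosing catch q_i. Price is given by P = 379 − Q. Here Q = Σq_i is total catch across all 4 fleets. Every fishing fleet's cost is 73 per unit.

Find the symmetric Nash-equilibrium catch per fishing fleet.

61.2

A representative fishing fleet's profit is π_i = q_i(379 − Q) − 73q_i, with Q = q_i + Σ_{j≠i} q_j.
First-order condition: 306 − 2q_i − Σ_{j≠i} q_j = 0.
In a symmetric equilibrium every fishing fleet chooses the same q, so Σ_{j≠i} q_j = 3q. The condition becomes 306 − 5q = 0, giving q = 306/5 = 61.2.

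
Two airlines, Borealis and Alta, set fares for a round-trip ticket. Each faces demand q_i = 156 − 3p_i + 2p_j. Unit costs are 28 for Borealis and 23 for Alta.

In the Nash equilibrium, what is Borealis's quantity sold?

93.1875

Borealis's profit: π = (p_{Borealis} − 28)(156 − 3p_{Borealis} + 2p_{Alta}).
∂π/∂p_{Borealis} = 240 − 6p_{Borealis} + 2p_{Alta} = 0 ⇒ p_{Borealis} = 40 + (1/3)p_{Alta}.
Similarly p_{Alta} = 37.5 + (1/3)p_{Borealis}.
Substituting the second reaction function into the first: p_{Borealis} = 40 + (1/3)(37.5 + (1/3)p_{Borealis}), which gives (8/9)p_{Borealis} = 52.5 ⇒ p_{Borealis} = 59.0625.
Then p_{Alta} = 37.5 + (1/3)·59.0625 = 57.1875.
q_{Borealis} = 156 − 3·59.0625 + 2·57.1875 = 93.1875.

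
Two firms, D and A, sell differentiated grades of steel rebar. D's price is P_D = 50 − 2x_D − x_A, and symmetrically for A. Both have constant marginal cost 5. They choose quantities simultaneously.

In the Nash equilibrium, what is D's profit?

Firm D's profit: π = x_D(50 − 2x_D − x_A) − 5x_D.
∂π/∂x_D = 45 − 4x_D − x_A = 0 ⇒ x_D = 11.25 − 0.25x_A.
By symmetry x_A = x_D; substituting into the reaction function, 1.25x_D = 11.25 and x_D = 9.
P_D = 50 − 2·9 − 9 = 23.
Profit = (23 − 5)·9 = 162.

162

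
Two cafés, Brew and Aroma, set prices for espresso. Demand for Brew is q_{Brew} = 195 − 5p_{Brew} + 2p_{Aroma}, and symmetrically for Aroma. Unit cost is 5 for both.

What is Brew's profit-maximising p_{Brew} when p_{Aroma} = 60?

34

Brew's profit: π = (p_{Brew} − 5)(195 − 5p_{Brew} + 2p_{Aroma}).
∂π/∂p_{Brew} = 220 − 10p_{Brew} + 2p_{Aroma} = 0 ⇒ p_{Brew} = 22 + 0.2p_{Aroma}.
At p_{Aroma} = 60: p_{Brew} = 22 + 0.2·60 = 34.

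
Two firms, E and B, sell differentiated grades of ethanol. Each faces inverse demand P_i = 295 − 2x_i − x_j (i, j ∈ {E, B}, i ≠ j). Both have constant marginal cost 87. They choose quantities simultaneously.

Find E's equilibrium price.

Firm E's profit: π = x_E(295 − 2x_E − x_B) − 87x_E.
∂π/∂x_E = 208 − 4x_E − x_B = 0 ⇒ x_E = 52 − 0.25x_B.
By symmetry x_B = x_E; substituting into the reaction function, 1.25x_E = 52 and x_E = 41.6.
P_E = 295 − 2·41.6 − 41.6 = 170.2.

170.2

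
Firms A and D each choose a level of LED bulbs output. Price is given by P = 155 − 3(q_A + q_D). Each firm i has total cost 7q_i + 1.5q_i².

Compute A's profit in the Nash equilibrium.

684.5

Firm A's profit: π = q_A(155 − 3(q_A + q_D)) − 7q_A − 1.5q_A².
∂π/∂q_A = 148 − 9q_A − 3q_D = 0, so q_A = 148/9 − (1/3)q_D.
Setting q_A = q_D in the reaction function: q_A = 148/9 − (1/3)q_A, so q_A = (148/9) / (4/3) = 37/3.
Price P = 155 − 3·(74/3) = 81.
A's profit: (81 − 7)·(37/3) − 1.5(37/3)² = 684.5.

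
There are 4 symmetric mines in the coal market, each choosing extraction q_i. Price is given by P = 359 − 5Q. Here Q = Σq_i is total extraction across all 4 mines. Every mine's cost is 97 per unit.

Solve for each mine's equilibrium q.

10.48

A representative mine's profit is π_i = q_i(359 − 5Q) − 97q_i, with Q = q_i + Σ_{j≠i} q_j.
First-order condition: 262 − 10q_i − 5Σ_{j≠i} q_j = 0.
With identical mines, set every q_j = q: then 262 − 10q − 15q = 0, i.e. q = 262/25 = 10.48.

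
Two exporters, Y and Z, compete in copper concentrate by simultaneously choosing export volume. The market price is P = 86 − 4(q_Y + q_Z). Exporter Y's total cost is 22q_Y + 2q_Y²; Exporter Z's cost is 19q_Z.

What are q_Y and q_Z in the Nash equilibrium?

3.05, 6.85

Exporter Y's profit: π = q_Y(86 − 4(q_Y + q_Z)) − 22q_Y − 2q_Y².
∂π/∂q_Y = 64 − 12q_Y − 4q_Z = 0, so q_Y = 16/3 − (1/3)q_Z.
For Z: ∂π/∂q_Z = 67 − 8q_Z − 4q_Y = 0 ⇒ q_Z = 8.375 − 0.5q_Y.
Substituting the second reaction function into the first: q_Y = 16/3 − (1/3)(8.375 − 0.5q_Y), which gives (5/6)q_Y = 61/24 ⇒ q_Y = 3.05.
Then q_Z = 8.375 − 0.5·3.05 = 6.85.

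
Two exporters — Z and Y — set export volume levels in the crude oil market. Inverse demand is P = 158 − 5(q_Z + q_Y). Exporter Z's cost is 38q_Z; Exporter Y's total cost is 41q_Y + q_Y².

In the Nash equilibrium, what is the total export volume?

Exporter Z's profit: π = q_Z(158 − 5(q_Z + q_Y)) − 38q_Z.
∂π/∂q_Z = 120 − 10q_Z − 5q_Y = 0, so q_Z = 12 − 0.5q_Y.
For Y: ∂π/∂q_Y = 117 − 12q_Y − 5q_Z = 0 ⇒ q_Y = 9.75 − (5/12)q_Z.
Plugging q_Y into Z's best response: q_Z = 12 − 0.5(9.75 − (5/12)q_Z) ⇒ (19/24)q_Z = 7.125, so q_Z = 9.
Then q_Y = 9.75 − (5/12)·9 = 6.
Total export volume: 9 + 6 = 15.

15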